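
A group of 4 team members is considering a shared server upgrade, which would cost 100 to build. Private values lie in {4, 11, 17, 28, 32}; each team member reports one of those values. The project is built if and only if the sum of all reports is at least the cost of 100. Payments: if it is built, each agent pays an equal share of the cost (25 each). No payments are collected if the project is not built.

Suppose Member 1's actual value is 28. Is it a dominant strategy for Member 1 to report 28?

Consider the case where Member 2 reports 4, Member 3 reports 32 and Member 4 reports 32.
Truthful report 28: project not built, utility 0.
Report 32 instead: project built, pays 25, utility 28 - 25 = 3.
Since 3 > 0, reporting 32 is strictly better here, so truthful reporting is not dominant.

No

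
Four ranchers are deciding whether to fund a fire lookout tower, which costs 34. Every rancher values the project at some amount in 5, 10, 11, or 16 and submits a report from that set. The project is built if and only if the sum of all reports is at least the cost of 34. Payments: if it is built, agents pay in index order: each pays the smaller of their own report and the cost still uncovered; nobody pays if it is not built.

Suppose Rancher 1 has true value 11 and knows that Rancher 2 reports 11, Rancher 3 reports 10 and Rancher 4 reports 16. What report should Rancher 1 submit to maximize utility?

5

Report 5: project built, pays 5, utility 11 - 5 = 6.
Report 10: project built, pays 10, utility 11 - 10 = 1.
Report 11: project built, pays 11, utility 11 - 11 = 0.
Report 16: project built, pays 16, utility 11 - 16 = -5.
The best choice is 5 with utility 6.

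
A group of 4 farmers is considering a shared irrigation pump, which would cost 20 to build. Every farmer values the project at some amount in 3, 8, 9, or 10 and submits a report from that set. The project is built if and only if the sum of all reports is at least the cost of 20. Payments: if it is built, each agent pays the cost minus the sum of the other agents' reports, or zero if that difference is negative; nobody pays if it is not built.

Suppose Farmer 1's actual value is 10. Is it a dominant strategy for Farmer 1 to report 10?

Check each profile of the others' reports and compare truth against every alternative report.
Others report (3, 8, 9): truth gives 10, best alternative gives 10.
Others report (3, 8, 10): truth gives 10, best alternative gives 10.
Others report (3, 9, 8): truth gives 10, best alternative gives 10.
Others report (3, 9, 9): truth gives 10, best alternative gives 10.
Others report (3, 9, 10): truth gives 10, best alternative gives 10.
Others report (3, 10, 8): truth gives 10, best alternative gives 10.
(Remaining 58 profiles checked similarly; truth is weakly best in each.)
In every case the truthful report is at least as good as any alternative, so it is a dominant strategy.

Yes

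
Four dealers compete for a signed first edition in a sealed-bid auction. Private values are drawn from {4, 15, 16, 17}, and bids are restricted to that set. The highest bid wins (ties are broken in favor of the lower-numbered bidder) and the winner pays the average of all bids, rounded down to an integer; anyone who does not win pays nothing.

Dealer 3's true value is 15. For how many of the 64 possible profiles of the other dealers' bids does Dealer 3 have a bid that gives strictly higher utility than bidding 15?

22

Others bid (4, 4, 16): truth gives 0; bid 16 gives 5 > 0. Violating.
Others bid (4, 4, 17): truth gives 0; bid 17 gives 5 > 0. Violating.
Others bid (4, 15, 4): truth gives 0; bid 16 gives 6 > 0. Violating.
Others bid (4, 15, 15): truth gives 0; bid 16 gives 3 > 0. Violating.
Others bid (4, 4, 4): truth gives 9; no alternative beats it.
Others bid (4, 4, 15): truth gives 6; no alternative beats it.
(Checking all 64 profiles: 22 have a profitable deviation, 42 do not.)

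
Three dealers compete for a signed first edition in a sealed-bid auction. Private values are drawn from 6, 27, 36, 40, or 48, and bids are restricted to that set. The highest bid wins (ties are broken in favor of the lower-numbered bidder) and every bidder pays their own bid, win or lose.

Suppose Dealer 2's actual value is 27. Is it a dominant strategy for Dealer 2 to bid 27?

No

Consider the case where Dealer 1 bids 6 and Dealer 3 bids 36.
Truthful bid 27: loses but pays 27, utility -27.
Bid 6 instead: loses but pays 6, utility -6.
Since -6 > -27, bidding 6 is strictly better here, so truthful bidding is not dominant.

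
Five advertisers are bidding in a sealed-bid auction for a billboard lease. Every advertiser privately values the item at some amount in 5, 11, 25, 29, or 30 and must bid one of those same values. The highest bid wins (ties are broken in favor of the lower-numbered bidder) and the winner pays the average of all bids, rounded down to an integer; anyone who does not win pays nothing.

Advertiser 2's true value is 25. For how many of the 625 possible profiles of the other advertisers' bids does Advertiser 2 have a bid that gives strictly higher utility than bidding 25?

355

Others bid (5, 5, 5, 5): truth gives 16; bid 11 gives 19 > 16. Violating.
Others bid (5, 5, 5, 11): truth gives 15; bid 11 gives 18 > 15. Violating.
Others bid (5, 5, 5, 29): truth gives 0; bid 29 gives 11 > 0. Violating.
Others bid (5, 5, 5, 30): truth gives 0; bid 30 gives 10 > 0. Violating.
Others bid (5, 5, 5, 25): truth gives 12; no alternative beats it.
Others bid (5, 5, 11, 25): truth gives 11; no alternative beats it.
(Checking all 625 profiles: 355 have a profitable deviation, 270 do not.)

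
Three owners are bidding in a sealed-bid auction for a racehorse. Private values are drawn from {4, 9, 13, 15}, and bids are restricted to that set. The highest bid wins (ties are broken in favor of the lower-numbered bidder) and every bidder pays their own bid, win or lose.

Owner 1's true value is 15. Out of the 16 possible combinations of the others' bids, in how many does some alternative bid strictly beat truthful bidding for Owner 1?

Others bid (4, 4): truth gives 0; bid 4 gives 11 > 0. Violating.
Others bid (4, 9): truth gives 0; bid 9 gives 6 > 0. Violating.
Others bid (4, 13): truth gives 0; bid 13 gives 2 > 0. Violating.
Others bid (9, 4): truth gives 0; bid 9 gives 6 > 0. Violating.
Others bid (4, 15): truth gives 0; no alternative beats it.
Others bid (9, 15): truth gives 0; no alternative beats it.
(Checking all 16 profiles: 9 have a profitable deviation, 7 do not.)

9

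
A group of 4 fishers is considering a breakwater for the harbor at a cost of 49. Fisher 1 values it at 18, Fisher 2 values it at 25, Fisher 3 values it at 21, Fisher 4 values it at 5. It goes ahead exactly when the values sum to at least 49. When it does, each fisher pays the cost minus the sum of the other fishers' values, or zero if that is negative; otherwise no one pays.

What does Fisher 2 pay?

Total value 69 ≥ cost 49, so the project is built.
The other fishers' values sum to 44.
Cost minus that sum is 49 - 44 = 5.

5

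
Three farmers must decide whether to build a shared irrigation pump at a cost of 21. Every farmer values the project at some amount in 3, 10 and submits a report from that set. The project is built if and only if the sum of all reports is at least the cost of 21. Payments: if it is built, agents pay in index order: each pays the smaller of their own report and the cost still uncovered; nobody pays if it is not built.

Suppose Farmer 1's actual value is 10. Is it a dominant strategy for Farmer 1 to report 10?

No

Consider the case where Farmer 2 reports 10 and Farmer 3 reports 10.
Truthful report 10: project built, pays 10, utility 10 - 10 = 0.
Report 3 instead: project built, pays 3, utility 10 - 3 = 7.
Since 7 > 0, reporting 3 is strictly better here, so truthful reporting is not dominant.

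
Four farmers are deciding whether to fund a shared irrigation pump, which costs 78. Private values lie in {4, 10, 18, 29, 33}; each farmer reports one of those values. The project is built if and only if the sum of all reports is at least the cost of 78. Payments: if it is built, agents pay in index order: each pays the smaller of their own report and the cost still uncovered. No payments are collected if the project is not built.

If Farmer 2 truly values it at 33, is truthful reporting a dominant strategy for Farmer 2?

No

Consider the case where Farmer 1 reports 4, Farmer 3 reports 18 and Farmer 4 reports 29.
Truthful report 33: project built, pays 33, utility 33 - 33 = 0.
Report 29 instead: project built, pays 29, utility 33 - 29 = 4.
Since 4 > 0, reporting 29 is strictly better here, so truthful reporting is not dominant.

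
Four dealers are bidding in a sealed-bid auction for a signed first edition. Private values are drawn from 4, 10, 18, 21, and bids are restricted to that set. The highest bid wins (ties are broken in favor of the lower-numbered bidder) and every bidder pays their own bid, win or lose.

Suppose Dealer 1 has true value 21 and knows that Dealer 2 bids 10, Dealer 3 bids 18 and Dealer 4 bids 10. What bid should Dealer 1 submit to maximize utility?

18

Bid 4: loses but pays 4, utility -4.
Bid 10: loses but pays 10, utility -10.
Bid 18: wins, pays 18, utility 21 - 18 = 3.
Bid 21: wins, pays 21, utility 21 - 21 = 0.
The best choice is 18 with utility 3.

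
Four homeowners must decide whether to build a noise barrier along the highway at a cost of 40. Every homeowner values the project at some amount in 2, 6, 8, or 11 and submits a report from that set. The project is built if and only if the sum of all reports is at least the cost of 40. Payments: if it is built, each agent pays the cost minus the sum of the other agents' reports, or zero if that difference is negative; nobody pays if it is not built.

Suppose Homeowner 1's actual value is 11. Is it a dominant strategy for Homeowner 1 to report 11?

Yes

Check each profile of the others' reports and compare truth against every alternative report.
Others report (8, 11, 11): truth gives 1, best alternative gives 0.
Others report (11, 8, 11): truth gives 1, best alternative gives 0.
Others report (11, 11, 8): truth gives 1, best alternative gives 0.
Others report (11, 11, 11): truth gives 4, best alternative gives 4.
Others report (2, 2, 2): truth gives 0, best alternative gives 0.
Others report (2, 2, 6): truth gives 0, best alternative gives 0.
(Remaining 58 profiles checked similarly; truth is weakly best in each.)
In every case the truthful report is at least as good as any alternative, so it is a dominant strategy.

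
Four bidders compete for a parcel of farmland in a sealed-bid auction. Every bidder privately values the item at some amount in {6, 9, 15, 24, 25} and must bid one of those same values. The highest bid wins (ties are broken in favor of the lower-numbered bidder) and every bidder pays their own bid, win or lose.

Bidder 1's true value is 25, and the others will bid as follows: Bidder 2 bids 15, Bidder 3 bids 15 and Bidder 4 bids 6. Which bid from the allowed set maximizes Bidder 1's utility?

15

Bid 6: loses but pays 6, utility -6.
Bid 9: loses but pays 9, utility -9.
Bid 15: wins, pays 15, utility 25 - 15 = 10.
Bid 24: wins, pays 24, utility 25 - 24 = 1.
Bid 25: wins, pays 25, utility 25 - 25 = 0.
The best choice is 15 with utility 10.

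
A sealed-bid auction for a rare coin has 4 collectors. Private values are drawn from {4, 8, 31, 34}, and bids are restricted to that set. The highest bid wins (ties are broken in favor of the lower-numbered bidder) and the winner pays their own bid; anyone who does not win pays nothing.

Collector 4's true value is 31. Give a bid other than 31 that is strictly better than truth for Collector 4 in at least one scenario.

8

Suppose Collector 1 bids 4, Collector 2 bids 4 and Collector 3 bids 4.
Bid 31: wins, pays 31, utility 31 - 31 = 0.
Bid 8: wins, pays 8, utility 31 - 8 = 23.
So bidding 8 beats truth here (23 > 0).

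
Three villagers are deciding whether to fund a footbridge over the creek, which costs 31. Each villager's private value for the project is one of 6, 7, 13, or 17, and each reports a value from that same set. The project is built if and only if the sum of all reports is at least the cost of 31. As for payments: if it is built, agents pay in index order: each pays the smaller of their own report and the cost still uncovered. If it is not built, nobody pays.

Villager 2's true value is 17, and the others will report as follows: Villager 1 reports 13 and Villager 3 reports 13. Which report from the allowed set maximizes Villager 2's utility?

Report 6: project built, pays 6, utility 17 - 6 = 11.
Report 7: project built, pays 7, utility 17 - 7 = 10.
Report 13: project built, pays 13, utility 17 - 13 = 4.
Report 17: project built, pays 17, utility 17 - 17 = 0.
The best choice is 6 with utility 11.

6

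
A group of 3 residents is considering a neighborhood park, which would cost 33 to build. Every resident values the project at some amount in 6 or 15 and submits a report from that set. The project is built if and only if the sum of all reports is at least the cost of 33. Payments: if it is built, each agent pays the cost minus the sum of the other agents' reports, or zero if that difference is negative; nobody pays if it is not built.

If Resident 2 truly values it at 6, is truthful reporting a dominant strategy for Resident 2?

Yes

Check each profile of the others' reports and compare truth against every alternative report.
Others report (6, 15): truth gives 0, best alternative gives -6.
Others report (15, 6): truth gives 0, best alternative gives -6.
Others report (15, 15): truth gives 3, best alternative gives 3.
Others report (6, 6): truth gives 0, best alternative gives 0.
In every case the truthful report is at least as good as any alternative, so it is a dominant strategy.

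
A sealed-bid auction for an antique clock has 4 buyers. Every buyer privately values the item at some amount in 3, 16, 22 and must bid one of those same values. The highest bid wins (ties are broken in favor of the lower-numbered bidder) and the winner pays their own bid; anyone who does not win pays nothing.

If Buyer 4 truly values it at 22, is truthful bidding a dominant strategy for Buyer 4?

No

Consider the case where Buyer 1 bids 3, Buyer 2 bids 3 and Buyer 3 bids 3.
Truthful bid 22: wins, pays 22, utility 22 - 22 = 0.
Bid 16 instead: wins, pays 16, utility 22 - 16 = 6.
Since 6 > 0, bidding 16 is strictly better here, so truthful bidding is not dominant.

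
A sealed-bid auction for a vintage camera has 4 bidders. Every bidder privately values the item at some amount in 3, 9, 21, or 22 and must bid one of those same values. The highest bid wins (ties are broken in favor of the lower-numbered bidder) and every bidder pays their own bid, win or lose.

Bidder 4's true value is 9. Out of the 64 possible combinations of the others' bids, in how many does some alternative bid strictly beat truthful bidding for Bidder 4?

63

Others bid (3, 3, 9): truth gives -9; bid 3 gives -3 > -9. Violating.
Others bid (3, 3, 21): truth gives -9; bid 3 gives -3 > -9. Violating.
Others bid (3, 3, 22): truth gives -9; bid 3 gives -3 > -9. Violating.
Others bid (3, 9, 3): truth gives -9; bid 3 gives -3 > -9. Violating.
Others bid (3, 3, 3): truth gives 0; no alternative beats it.
(Checking all 64 profiles: 63 have a profitable deviation, 1 does not.)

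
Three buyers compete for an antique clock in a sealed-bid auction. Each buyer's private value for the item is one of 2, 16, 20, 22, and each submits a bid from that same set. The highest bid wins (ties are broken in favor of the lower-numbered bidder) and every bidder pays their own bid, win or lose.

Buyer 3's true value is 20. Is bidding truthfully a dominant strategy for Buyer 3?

No

Consider the case where Buyer 1 bids 2 and Buyer 2 bids 2.
Truthful bid 20: wins, pays 20, utility 20 - 20 = 0.
Bid 16 instead: wins, pays 16, utility 20 - 16 = 4.
Since 4 > 0, bidding 16 is strictly better here, so truthful bidding is not dominant.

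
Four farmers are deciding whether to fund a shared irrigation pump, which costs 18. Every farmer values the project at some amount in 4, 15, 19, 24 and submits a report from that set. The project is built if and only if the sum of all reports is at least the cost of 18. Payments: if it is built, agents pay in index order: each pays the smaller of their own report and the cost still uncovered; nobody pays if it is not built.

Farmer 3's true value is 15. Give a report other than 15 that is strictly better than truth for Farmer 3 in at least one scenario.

4

Suppose Farmer 1 reports 4, Farmer 2 reports 4 and Farmer 4 reports 15.
Report 15: project built, pays 10, utility 15 - 10 = 5.
Report 4: project built, pays 4, utility 15 - 4 = 11.
So reporting 4 beats truth here (11 > 5).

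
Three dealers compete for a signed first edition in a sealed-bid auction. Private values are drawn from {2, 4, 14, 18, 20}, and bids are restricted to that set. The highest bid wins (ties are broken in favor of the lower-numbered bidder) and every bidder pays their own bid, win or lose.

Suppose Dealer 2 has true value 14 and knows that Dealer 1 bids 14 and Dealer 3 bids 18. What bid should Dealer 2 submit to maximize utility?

Bid 2: loses but pays 2, utility -2.
Bid 4: loses but pays 4, utility -4.
Bid 14: loses but pays 14, utility -14.
Bid 18: wins, pays 18, utility 14 - 18 = -4.
Bid 20: wins, pays 20, utility 14 - 20 = -6.
The best choice is 2 with utility -2.

2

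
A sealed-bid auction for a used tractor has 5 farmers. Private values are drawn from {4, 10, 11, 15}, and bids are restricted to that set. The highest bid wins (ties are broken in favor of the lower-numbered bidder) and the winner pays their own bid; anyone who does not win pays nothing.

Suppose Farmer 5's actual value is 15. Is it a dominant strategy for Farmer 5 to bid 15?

Consider the case where Farmer 1 bids 4, Farmer 2 bids 4, Farmer 3 bids 4 and Farmer 4 bids 4.
Truthful bid 15: wins, pays 15, utility 15 - 15 = 0.
Bid 10 instead: wins, pays 10, utility 15 - 10 = 5.
Since 5 > 0, bidding 10 is strictly better here, so truthful bidding is not dominant.

No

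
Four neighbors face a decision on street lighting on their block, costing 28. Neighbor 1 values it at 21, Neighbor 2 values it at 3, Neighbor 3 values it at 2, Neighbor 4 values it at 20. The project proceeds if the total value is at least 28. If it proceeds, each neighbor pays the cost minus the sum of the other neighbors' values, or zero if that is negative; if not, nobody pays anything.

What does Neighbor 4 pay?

Total value 46 ≥ cost 28, so the project is built.
The other neighbors' values sum to 26.
Cost minus that sum is 28 - 26 = 2.

2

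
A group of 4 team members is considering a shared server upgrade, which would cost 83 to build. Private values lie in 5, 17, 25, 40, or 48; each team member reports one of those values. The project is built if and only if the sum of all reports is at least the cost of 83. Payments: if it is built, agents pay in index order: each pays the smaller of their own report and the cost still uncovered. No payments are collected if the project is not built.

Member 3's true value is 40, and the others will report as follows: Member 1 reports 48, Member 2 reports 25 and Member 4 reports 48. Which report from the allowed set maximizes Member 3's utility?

Report 5: project built, pays 5, utility 40 - 5 = 35.
Report 17: project built, pays 10, utility 40 - 10 = 30.
Report 25: project built, pays 10, utility 40 - 10 = 30.
Report 40: project built, pays 10, utility 40 - 10 = 30.
Report 48: project built, pays 10, utility 40 - 10 = 30.
The best choice is 5 with utility 35.

5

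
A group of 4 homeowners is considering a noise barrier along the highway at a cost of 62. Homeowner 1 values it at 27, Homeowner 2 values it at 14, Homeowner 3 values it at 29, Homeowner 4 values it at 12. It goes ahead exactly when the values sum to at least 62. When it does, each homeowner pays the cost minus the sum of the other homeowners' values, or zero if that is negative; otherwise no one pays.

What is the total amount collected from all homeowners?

16

Total value 82 ≥ cost 62, so it is built.
Homeowner 1: others sum to 55; max(0, 62 - 55) = 7.
Homeowner 2: others sum to 68; max(0, 62 - 68) = 0.
Homeowner 3: others sum to 53; max(0, 62 - 53) = 9.
Homeowner 4: others sum to 70; max(0, 62 - 70) = 0.
Total collected = 7 + 0 + 9 + 0 = 16.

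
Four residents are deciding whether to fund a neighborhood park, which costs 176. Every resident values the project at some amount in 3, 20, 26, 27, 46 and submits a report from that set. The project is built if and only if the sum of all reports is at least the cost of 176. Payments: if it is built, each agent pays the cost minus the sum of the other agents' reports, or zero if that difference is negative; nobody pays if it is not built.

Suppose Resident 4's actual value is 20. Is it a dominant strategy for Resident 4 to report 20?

Yes

Check each profile of the others' reports and compare truth against every alternative report.
Others report (3, 3, 3): truth gives 0, best alternative gives 0.
Others report (3, 3, 20): truth gives 0, best alternative gives 0.
Others report (3, 3, 26): truth gives 0, best alternative gives 0.
Others report (3, 3, 27): truth gives 0, best alternative gives 0.
Others report (3, 3, 46): truth gives 0, best alternative gives 0.
Others report (3, 20, 3): truth gives 0, best alternative gives 0.
(Remaining 119 profiles checked similarly; truth is weakly best in each.)
In every case the truthful report is at least as good as any alternative, so it is a dominant strategy.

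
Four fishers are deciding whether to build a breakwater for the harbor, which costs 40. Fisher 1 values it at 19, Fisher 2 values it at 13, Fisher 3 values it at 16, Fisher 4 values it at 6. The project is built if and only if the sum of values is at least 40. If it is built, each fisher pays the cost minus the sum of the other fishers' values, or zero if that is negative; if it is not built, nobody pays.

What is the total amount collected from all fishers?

7

Total value 54 ≥ cost 40, so it is built.
Fisher 1: others sum to 35; max(0, 40 - 35) = 5.
Fisher 2: others sum to 41; max(0, 40 - 41) = 0.
Fisher 3: others sum to 38; max(0, 40 - 38) = 2.
Fisher 4: others sum to 48; max(0, 40 - 48) = 0.
Total collected = 5 + 0 + 2 + 0 = 7.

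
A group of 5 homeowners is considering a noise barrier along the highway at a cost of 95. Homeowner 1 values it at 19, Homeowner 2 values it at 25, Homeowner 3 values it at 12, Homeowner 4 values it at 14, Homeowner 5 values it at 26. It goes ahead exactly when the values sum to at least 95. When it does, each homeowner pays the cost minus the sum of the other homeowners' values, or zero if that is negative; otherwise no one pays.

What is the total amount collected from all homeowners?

Total value 96 ≥ cost 95, so it is built.
Homeowner 1: others sum to 77; max(0, 95 - 77) = 18.
Homeowner 2: others sum to 71; max(0, 95 - 71) = 24.
Homeowner 3: others sum to 84; max(0, 95 - 84) = 11.
Homeowner 4: others sum to 82; max(0, 95 - 82) = 13.
Homeowner 5: others sum to 70; max(0, 95 - 70) = 25.
Total collected = 18 + 24 + 11 + 13 + 25 = 91.

91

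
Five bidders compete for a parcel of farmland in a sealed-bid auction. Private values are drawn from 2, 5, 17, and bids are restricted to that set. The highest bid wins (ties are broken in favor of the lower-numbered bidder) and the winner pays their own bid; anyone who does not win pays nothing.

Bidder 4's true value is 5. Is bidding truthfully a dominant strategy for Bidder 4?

Check each profile of the others' bids and compare truth against every alternative bid.
Others bid (2, 2, 2, 2): truth gives 0, best alternative gives 0.
Others bid (2, 2, 2, 5): truth gives 0, best alternative gives 0.
Others bid (2, 2, 2, 17): truth gives 0, best alternative gives 0.
Others bid (2, 2, 5, 2): truth gives 0, best alternative gives 0.
Others bid (2, 2, 5, 5): truth gives 0, best alternative gives 0.
Others bid (2, 2, 5, 17): truth gives 0, best alternative gives 0.
(Remaining 75 profiles checked similarly; truth is weakly best in each.)
In every case the truthful bid is at least as good as any alternative, so it is a dominant strategy.

Yes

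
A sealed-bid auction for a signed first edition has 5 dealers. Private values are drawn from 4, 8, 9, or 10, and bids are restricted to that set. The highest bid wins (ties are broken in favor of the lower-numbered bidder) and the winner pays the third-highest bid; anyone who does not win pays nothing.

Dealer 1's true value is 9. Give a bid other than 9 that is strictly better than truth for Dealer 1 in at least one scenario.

10

Suppose Dealer 2 bids 4, Dealer 3 bids 4, Dealer 4 bids 4 and Dealer 5 bids 10.
Bid 9: loses, pays 0, utility 0.
Bid 10: wins, pays 4, utility 9 - 4 = 5.
So bidding 10 beats truth here (5 > 0).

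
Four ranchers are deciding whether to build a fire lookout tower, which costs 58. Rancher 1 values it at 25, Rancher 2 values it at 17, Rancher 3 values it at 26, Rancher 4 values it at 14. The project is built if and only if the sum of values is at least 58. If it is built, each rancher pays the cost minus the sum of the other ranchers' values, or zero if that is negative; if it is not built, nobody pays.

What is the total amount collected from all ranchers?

3

Total value 82 ≥ cost 58, so it is built.
Rancher 1: others sum to 57; max(0, 58 - 57) = 1.
Rancher 2: others sum to 65; max(0, 58 - 65) = 0.
Rancher 3: others sum to 56; max(0, 58 - 56) = 2.
Rancher 4: others sum to 68; max(0, 58 - 68) = 0.
Total collected = 1 + 0 + 2 + 0 = 3.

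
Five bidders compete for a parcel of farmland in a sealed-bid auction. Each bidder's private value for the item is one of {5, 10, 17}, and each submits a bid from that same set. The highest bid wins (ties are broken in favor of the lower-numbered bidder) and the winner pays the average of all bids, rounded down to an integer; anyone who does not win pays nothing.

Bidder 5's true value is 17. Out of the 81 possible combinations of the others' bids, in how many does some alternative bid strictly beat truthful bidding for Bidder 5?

1

Others bid (5, 5, 5, 5): truth gives 10; bid 10 gives 11 > 10. Violating.
Others bid (5, 5, 5, 10): truth gives 9; no alternative beats it.
Others bid (5, 5, 5, 17): truth gives 0; no alternative beats it.
(Checking all 81 profiles: 1 has a profitable deviation, 80 do not.)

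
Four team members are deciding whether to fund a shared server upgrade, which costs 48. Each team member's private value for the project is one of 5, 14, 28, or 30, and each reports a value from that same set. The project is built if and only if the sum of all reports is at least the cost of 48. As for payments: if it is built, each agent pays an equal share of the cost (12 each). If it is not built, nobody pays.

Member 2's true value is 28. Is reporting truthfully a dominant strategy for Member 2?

Yes

Check each profile of the others' reports and compare truth against every alternative report.
Others report (5, 5, 14): truth gives 16, best alternative gives 16.
Others report (5, 5, 28): truth gives 16, best alternative gives 16.
Others report (5, 5, 30): truth gives 16, best alternative gives 16.
Others report (5, 14, 5): truth gives 16, best alternative gives 16.
Others report (5, 14, 14): truth gives 16, best alternative gives 16.
Others report (5, 14, 28): truth gives 16, best alternative gives 16.
(Remaining 58 profiles checked similarly; truth is weakly best in each.)
In every case the truthful report is at least as good as any alternative, so it is a dominant strategy.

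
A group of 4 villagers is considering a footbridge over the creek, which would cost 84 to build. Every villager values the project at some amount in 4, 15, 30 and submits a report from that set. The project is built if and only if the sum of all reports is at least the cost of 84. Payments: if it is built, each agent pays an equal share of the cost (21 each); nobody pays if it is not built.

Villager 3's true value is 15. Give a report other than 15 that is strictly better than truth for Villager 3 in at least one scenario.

Suppose Villager 1 reports 15, Villager 2 reports 30 and Villager 4 reports 30.
Report 15: project built, pays 21, utility 15 - 21 = -6.
Report 4: project not built, utility 0.
So reporting 4 beats truth here (0 > -6).

4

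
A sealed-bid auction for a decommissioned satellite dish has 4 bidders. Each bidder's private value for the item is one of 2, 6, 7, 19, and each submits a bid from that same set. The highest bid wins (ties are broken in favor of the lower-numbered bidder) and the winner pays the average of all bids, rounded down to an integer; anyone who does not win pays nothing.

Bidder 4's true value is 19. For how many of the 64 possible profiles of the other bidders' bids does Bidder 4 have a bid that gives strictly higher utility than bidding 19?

Others bid (2, 2, 2): truth gives 13; bid 6 gives 16 > 13. Violating.
Others bid (2, 2, 6): truth gives 12; bid 7 gives 15 > 12. Violating.
Others bid (2, 6, 2): truth gives 12; bid 7 gives 15 > 12. Violating.
Others bid (2, 6, 6): truth gives 11; bid 7 gives 14 > 11. Violating.
Others bid (2, 2, 7): truth gives 12; no alternative beats it.
Others bid (2, 2, 19): truth gives 0; no alternative beats it.
(Checking all 64 profiles: 8 have a profitable deviation, 56 do not.)

8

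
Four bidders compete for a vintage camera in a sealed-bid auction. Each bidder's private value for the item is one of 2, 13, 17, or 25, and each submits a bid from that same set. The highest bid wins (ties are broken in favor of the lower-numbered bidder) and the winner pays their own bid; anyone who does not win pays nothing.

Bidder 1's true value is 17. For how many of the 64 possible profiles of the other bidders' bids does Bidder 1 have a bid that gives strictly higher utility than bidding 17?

Others bid (2, 2, 2): truth gives 0; bid 2 gives 15 > 0. Violating.
Others bid (2, 2, 13): truth gives 0; bid 13 gives 4 > 0. Violating.
Others bid (2, 13, 2): truth gives 0; bid 13 gives 4 > 0. Violating.
Others bid (2, 13, 13): truth gives 0; bid 13 gives 4 > 0. Violating.
Others bid (2, 2, 17): truth gives 0; no alternative beats it.
Others bid (2, 2, 25): truth gives 0; no alternative beats it.
(Checking all 64 profiles: 8 have a profitable deviation, 56 do not.)

8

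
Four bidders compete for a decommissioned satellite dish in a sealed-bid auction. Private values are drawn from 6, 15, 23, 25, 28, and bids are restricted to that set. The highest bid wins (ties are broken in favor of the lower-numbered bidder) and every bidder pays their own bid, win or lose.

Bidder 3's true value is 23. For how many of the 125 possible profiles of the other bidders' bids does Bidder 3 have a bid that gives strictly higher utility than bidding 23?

115

Others bid (6, 6, 6): truth gives 0; bid 15 gives 8 > 0. Violating.
Others bid (6, 6, 15): truth gives 0; bid 15 gives 8 > 0. Violating.
Others bid (6, 6, 25): truth gives -23; bid 25 gives -2 > -23. Violating.
Others bid (6, 6, 28): truth gives -23; bid 28 gives -5 > -23. Violating.
Others bid (6, 6, 23): truth gives 0; no alternative beats it.
Others bid (6, 15, 6): truth gives 0; no alternative beats it.
(Checking all 125 profiles: 115 have a profitable deviation, 10 do not.)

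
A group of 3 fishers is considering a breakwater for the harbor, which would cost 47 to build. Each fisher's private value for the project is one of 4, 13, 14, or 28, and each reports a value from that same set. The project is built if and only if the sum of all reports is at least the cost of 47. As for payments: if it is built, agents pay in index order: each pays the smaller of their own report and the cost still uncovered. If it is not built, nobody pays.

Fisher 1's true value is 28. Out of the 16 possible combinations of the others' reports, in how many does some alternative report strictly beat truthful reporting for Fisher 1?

Others report (13, 28): truth gives 0; report 13 gives 15 > 0. Violating.
Others report (14, 28): truth gives 0; report 13 gives 15 > 0. Violating.
Others report (28, 13): truth gives 0; report 13 gives 15 > 0. Violating.
Others report (28, 14): truth gives 0; report 13 gives 15 > 0. Violating.
Others report (4, 4): truth gives 0; no alternative beats it.
Others report (4, 13): truth gives 0; no alternative beats it.
(Checking all 16 profiles: 5 have a profitable deviation, 11 do not.)

5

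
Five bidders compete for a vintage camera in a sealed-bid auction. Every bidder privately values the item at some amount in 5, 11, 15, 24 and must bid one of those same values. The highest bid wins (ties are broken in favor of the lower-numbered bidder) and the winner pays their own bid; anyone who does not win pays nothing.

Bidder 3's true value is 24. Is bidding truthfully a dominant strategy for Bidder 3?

Consider the case where Bidder 1 bids 5, Bidder 2 bids 5, Bidder 4 bids 5 and Bidder 5 bids 5.
Truthful bid 24: wins, pays 24, utility 24 - 24 = 0.
Bid 11 instead: wins, pays 11, utility 24 - 11 = 13.
Since 13 > 0, bidding 11 is strictly better here, so truthful bidding is not dominant.

No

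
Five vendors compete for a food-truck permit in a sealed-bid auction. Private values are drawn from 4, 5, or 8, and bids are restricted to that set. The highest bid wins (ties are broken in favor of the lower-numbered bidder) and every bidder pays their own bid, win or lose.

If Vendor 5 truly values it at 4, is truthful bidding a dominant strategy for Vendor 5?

No

Consider the case where Vendor 1 bids 4, Vendor 2 bids 4, Vendor 3 bids 4 and Vendor 4 bids 4.
Truthful bid 4: loses but pays 4, utility -4.
Bid 5 instead: wins, pays 5, utility 4 - 5 = -1.
Since -1 > -4, bidding 5 is strictly better here, so truthful bidding is not dominant.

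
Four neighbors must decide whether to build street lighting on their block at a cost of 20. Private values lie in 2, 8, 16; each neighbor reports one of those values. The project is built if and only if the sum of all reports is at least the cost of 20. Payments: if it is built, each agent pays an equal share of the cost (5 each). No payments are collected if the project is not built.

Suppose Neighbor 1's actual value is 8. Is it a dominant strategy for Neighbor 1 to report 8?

Consider the case where Neighbor 2 reports 2, Neighbor 3 reports 2 and Neighbor 4 reports 2.
Truthful report 8: project not built, utility 0.
Report 16 instead: project built, pays 5, utility 8 - 5 = 3.
Since 3 > 0, reporting 16 is strictly better here, so truthful reporting is not dominant.

No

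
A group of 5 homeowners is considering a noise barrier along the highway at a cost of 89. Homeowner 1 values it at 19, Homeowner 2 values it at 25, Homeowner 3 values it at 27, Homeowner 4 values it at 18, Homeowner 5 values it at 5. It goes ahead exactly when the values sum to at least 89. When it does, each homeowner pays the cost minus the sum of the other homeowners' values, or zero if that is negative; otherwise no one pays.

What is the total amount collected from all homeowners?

69

Total value 94 ≥ cost 89, so it is built.
Homeowner 1: others sum to 75; max(0, 89 - 75) = 14.
Homeowner 2: others sum to 69; max(0, 89 - 69) = 20.
Homeowner 3: others sum to 67; max(0, 89 - 67) = 22.
Homeowner 4: others sum to 76; max(0, 89 - 76) = 13.
Homeowner 5: others sum to 89; max(0, 89 - 89) = 0.
Total collected = 14 + 20 + 22 + 13 + 0 = 69.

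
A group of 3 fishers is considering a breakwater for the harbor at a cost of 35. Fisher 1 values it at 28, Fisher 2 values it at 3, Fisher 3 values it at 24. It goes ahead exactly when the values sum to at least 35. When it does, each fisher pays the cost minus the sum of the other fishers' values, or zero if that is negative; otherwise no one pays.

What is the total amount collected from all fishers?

Total value 55 ≥ cost 35, so it is built.
Fisher 1: others sum to 27; max(0, 35 - 27) = 8.
Fisher 2: others sum to 52; max(0, 35 - 52) = 0.
Fisher 3: others sum to 31; max(0, 35 - 31) = 4.
Total collected = 8 + 0 + 4 = 12.

12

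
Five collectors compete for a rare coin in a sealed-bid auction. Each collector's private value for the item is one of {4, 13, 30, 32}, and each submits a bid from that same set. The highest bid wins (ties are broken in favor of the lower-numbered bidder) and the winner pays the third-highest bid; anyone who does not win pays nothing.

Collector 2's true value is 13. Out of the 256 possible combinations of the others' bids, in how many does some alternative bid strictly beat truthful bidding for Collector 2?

Others bid (4, 4, 4, 30): truth gives 0; bid 30 gives 9 > 0. Violating.
Others bid (4, 4, 4, 32): truth gives 0; bid 32 gives 9 > 0. Violating.
Others bid (4, 4, 30, 4): truth gives 0; bid 30 gives 9 > 0. Violating.
Others bid (4, 4, 32, 4): truth gives 0; bid 32 gives 9 > 0. Violating.
Others bid (4, 4, 4, 4): truth gives 9; no alternative beats it.
Others bid (4, 4, 4, 13): truth gives 9; no alternative beats it.
(Checking all 256 profiles: 8 have a profitable deviation, 248 do not.)

8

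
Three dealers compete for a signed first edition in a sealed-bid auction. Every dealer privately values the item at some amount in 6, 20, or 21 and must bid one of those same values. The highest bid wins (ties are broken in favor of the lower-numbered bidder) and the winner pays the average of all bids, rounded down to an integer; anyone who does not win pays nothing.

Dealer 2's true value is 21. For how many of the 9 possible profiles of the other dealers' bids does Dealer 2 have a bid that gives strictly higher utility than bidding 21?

Others bid (6, 6): truth gives 10; bid 20 gives 11 > 10. Violating.
Others bid (6, 20): truth gives 6; no alternative beats it.
Others bid (6, 21): truth gives 5; no alternative beats it.
(Checking all 9 profiles: 1 has a profitable deviation, 8 do not.)

1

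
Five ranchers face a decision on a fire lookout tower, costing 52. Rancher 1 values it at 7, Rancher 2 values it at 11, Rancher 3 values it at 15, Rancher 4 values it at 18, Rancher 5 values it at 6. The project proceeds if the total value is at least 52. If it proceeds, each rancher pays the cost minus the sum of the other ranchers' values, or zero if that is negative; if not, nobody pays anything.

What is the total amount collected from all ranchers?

32

Total value 57 ≥ cost 52, so it is built.
Rancher 1: others sum to 50; max(0, 52 - 50) = 2.
Rancher 2: others sum to 46; max(0, 52 - 46) = 6.
Rancher 3: others sum to 42; max(0, 52 - 42) = 10.
Rancher 4: others sum to 39; max(0, 52 - 39) = 13.
Rancher 5: others sum to 51; max(0, 52 - 51) = 1.
Total collected = 2 + 6 + 10 + 13 + 1 = 32.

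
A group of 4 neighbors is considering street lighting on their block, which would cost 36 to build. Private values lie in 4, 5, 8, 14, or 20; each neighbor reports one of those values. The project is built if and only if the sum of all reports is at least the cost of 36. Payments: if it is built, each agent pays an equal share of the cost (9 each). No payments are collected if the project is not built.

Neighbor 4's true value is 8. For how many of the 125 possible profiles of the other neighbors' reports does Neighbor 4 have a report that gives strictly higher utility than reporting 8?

Others report (4, 4, 20): truth gives -1; report 4 gives 0 > -1. Violating.
Others report (4, 5, 20): truth gives -1; report 4 gives 0 > -1. Violating.
Others report (4, 20, 4): truth gives -1; report 4 gives 0 > -1. Violating.
Others report (4, 20, 5): truth gives -1; report 4 gives 0 > -1. Violating.
Others report (4, 4, 4): truth gives 0; no alternative beats it.
Others report (4, 4, 5): truth gives 0; no alternative beats it.
(Checking all 125 profiles: 15 have a profitable deviation, 110 do not.)

15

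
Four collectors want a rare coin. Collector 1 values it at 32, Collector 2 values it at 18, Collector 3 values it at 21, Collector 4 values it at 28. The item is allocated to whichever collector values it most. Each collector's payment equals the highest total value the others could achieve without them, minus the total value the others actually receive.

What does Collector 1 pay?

Collector 1 has the highest value and receives the item.
Without Collector 1, the item would go to the next-highest value, 28, so the others could achieve 28.
With Collector 1 present and winning, the others receive nothing, so their total is 0.
Payment = 28 - 0 = 28.

28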